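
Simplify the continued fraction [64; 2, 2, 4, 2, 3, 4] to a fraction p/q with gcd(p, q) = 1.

46696/725

Start with 4.
3 + 1/(4/1) = 3 + 1/4 = 13/4
2 + 1/(13/4) = 2 + 4/13 = 30/13
4 + 1/(30/13) = 4 + 13/30 = 133/30
2 + 1/(133/30) = 2 + 30/133 = 296/133
2 + 1/(296/133) = 2 + 133/296 = 725/296
64 + 1/(725/296) = 64 + 296/725 = 46696/725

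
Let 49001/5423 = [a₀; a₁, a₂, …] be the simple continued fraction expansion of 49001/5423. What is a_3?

49001 = 9·5423 + 194, so a_0 = 9
5423 = 27·194 + 185, so a_1 = 27
194 = 1·185 + 9, so a_2 = 1
185 = 20·9 + 5, so a_3 = 20

20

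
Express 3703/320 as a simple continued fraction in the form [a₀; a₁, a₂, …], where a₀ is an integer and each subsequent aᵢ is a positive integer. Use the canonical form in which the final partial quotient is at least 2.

3703 ÷ 320 → quotient 11, remainder 183
320 ÷ 183 → quotient 1, remainder 137
183 ÷ 137 → quotient 1, remainder 46
137 ÷ 46 → quotient 2, remainder 45
46 ÷ 45 → quotient 1, remainder 1
45 ÷ 1 → quotient 45, remainder 0

[11; 1, 1, 2, 1, 45]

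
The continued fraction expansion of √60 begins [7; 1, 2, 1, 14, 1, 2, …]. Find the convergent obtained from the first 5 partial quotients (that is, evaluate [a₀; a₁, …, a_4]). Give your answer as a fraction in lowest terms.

457/59

Start with 14.
1 + 1/(14/1) = 1 + 1/14 = 15/14
2 + 1/(15/14) = 2 + 14/15 = 44/15
1 + 1/(44/15) = 1 + 15/44 = 59/44
7 + 1/(59/44) = 7 + 44/59 = 457/59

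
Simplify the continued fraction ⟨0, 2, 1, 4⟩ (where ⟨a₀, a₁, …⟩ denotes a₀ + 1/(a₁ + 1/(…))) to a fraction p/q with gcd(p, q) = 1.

5/14

Use the convergent recurrence hₖ = aₖ·hₖ₋₁ + hₖ₋₂ (and likewise for the denominators kₖ):
a_0 = 0: 0/1
a_1 = 2: 1/2
a_2 = 1: 1/3
a_3 = 4: 5/14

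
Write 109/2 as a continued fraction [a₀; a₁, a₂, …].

[54; 2]

109 = 54·2 + 1, so a_0 = 54
2 = 2·1 + 0, so a_1 = 2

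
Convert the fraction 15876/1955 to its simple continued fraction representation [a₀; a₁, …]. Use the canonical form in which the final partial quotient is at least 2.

[8; 8, 3, 1, 1, 10, 1, 2]

15876 ÷ 1955 → quotient 8, remainder 236
1955 ÷ 236 → quotient 8, remainder 67
236 ÷ 67 → quotient 3, remainder 35
67 ÷ 35 → quotient 1, remainder 32
35 ÷ 32 → quotient 1, remainder 3
32 ÷ 3 → quotient 10, remainder 2
3 ÷ 2 → quotient 1, remainder 1
2 ÷ 1 → quotient 2, remainder 0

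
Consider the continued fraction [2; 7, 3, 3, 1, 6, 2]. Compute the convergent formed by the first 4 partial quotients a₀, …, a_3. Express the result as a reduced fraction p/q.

Start with 3.
3 + 1/(3/1) = 3 + 1/3 = 10/3
7 + 1/(10/3) = 7 + 3/10 = 73/10
2 + 1/(73/10) = 2 + 10/73 = 156/73

156/73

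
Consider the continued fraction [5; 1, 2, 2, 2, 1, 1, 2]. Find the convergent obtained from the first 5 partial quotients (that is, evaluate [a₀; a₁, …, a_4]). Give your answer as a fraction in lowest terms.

97/17

Compute successive convergents:
a_0 = 5: 5/1
a_1 = 1: 6/1
a_2 = 2: 17/3
a_3 = 2: 40/7
a_4 = 2: 97/17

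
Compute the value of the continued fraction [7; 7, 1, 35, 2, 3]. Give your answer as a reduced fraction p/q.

a_0 = 7: 7/1
a_1 = 7: 50/7
a_2 = 1: 57/8
a_3 = 35: 2045/287
a_4 = 2: 4147/582
a_5 = 3: 14486/2033

14486/2033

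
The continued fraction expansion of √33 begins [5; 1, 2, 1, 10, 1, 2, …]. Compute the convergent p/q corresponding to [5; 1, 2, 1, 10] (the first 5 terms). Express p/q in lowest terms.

247/43

Collapse the nested fraction from the inside out:
Start with 10.
1 + 1/(10/1) = 1 + 1/10 = 11/10
2 + 1/(11/10) = 2 + 10/11 = 32/11
1 + 1/(32/11) = 1 + 11/32 = 43/32
5 + 1/(43/32) = 5 + 32/43 = 247/43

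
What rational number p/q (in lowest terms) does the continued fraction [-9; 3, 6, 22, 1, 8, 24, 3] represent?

Use the convergent recurrence hₖ = aₖ·hₖ₋₁ + hₖ₋₂ (and likewise for the denominators kₖ):
a_0 = -9: -9/1
a_1 = 3: -26/3
a_2 = 6: -165/19
a_3 = 22: -3656/421
a_4 = 1: -3821/440
a_5 = 8: -34224/3941
a_6 = 24: -825197/95024
a_7 = 3: -2509815/289013

-2509815/289013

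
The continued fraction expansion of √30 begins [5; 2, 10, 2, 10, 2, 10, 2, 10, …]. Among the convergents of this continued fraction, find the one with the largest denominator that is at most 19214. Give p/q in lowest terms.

List convergents until the denominator exceeds the bound:
a_0 = 5: 5/1  (≤ bound)
a_1 = 2: 11/2  (≤ bound)
a_2 = 10: 115/21  (≤ bound)
a_3 = 2: 241/44  (≤ bound)
a_4 = 10: 2525/461  (≤ bound)
a_5 = 2: 5291/966  (≤ bound)
a_6 = 10: 55435/10121  (≤ bound)
a_7 = 2: 116161/21208  (> 19214, stop)

55435/10121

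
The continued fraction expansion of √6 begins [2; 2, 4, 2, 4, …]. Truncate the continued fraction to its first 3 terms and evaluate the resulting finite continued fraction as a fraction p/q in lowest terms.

22/9

a_0 = 2: 2/1
a_1 = 2: 5/2
a_2 = 4: 22/9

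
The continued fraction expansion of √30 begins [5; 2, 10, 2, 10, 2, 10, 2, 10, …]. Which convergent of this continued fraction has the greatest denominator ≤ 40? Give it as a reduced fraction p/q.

115/21

a_0 = 5: 5/1  (≤ bound)
a_1 = 2: 11/2  (≤ bound)
a_2 = 10: 115/21  (≤ bound)
a_3 = 2: 241/44  (> 40, stop)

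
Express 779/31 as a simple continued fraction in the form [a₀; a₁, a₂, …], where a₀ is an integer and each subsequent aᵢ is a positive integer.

⌊779/31⌋ = 25, remainder 4
⌊31/4⌋ = 7, remainder 3
⌊4/3⌋ = 1, remainder 1
⌊3/1⌋ = 3, remainder 0

[25; 7, 1, 3]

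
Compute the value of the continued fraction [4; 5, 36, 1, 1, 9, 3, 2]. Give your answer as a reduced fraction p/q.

Use the convergent recurrence hₖ = aₖ·hₖ₋₁ + hₖ₋₂ (and likewise for the denominators kₖ):
a_0 = 4: 4/1
a_1 = 5: 21/5
a_2 = 36: 760/181
a_3 = 1: 781/186
a_4 = 1: 1541/367
a_5 = 9: 14650/3489
a_6 = 3: 45491/10834
a_7 = 2: 105632/25157

105632/25157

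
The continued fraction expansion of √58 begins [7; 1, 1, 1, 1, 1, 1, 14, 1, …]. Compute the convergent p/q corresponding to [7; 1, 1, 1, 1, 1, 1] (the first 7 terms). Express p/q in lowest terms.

Build up convergents one term at a time:
a_0 = 7: 7/1
a_1 = 1: 8/1
a_2 = 1: 15/2
a_3 = 1: 23/3
a_4 = 1: 38/5
a_5 = 1: 61/8
a_6 = 1: 99/13

99/13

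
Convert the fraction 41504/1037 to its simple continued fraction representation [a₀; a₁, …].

Apply division with remainder until the remainder is 0:
41504 ÷ 1037 → quotient 40, remainder 24
1037 ÷ 24 → quotient 43, remainder 5
24 ÷ 5 → quotient 4, remainder 4
5 ÷ 4 → quotient 1, remainder 1
4 ÷ 1 → quotient 4, remainder 0

[40; 43, 4, 1, 4]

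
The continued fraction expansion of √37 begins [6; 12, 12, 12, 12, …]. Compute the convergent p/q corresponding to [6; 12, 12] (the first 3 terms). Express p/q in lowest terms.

Start with 12.
12 + 1/(12/1) = 12 + 1/12 = 145/12
6 + 1/(145/12) = 6 + 12/145 = 882/145

882/145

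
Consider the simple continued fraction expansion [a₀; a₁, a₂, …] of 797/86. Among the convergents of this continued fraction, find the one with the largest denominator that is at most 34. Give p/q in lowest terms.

139/15

List convergents until the denominator exceeds the bound:
a_0 = 9: 9/1  (≤ bound)
a_1 = 3: 28/3  (≤ bound)
a_2 = 1: 37/4  (≤ bound)
a_3 = 2: 102/11  (≤ bound)
a_4 = 1: 139/15  (≤ bound)
a_5 = 5: 797/86  (> 34, stop)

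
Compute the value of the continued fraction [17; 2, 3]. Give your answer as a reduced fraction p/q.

a_0 = 17: 17/1
a_1 = 2: 35/2
a_2 = 3: 122/7

122/7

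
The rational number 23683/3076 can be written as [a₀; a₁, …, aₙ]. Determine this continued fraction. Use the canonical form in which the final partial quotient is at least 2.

Run the Euclidean algorithm, recording each quotient:
⌊23683/3076⌋ = 7, remainder 2151
⌊3076/2151⌋ = 1, remainder 925
⌊2151/925⌋ = 2, remainder 301
⌊925/301⌋ = 3, remainder 22
⌊301/22⌋ = 13, remainder 15
⌊22/15⌋ = 1, remainder 7
⌊15/7⌋ = 2, remainder 1
⌊7/1⌋ = 7, remainder 0

[7; 1, 2, 3, 13, 1, 2, 7]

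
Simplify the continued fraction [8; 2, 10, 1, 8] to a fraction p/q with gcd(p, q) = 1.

a_0 = 8: 8/1
a_1 = 2: 17/2
a_2 = 10: 178/21
a_3 = 1: 195/23
a_4 = 8: 1738/205

1738/205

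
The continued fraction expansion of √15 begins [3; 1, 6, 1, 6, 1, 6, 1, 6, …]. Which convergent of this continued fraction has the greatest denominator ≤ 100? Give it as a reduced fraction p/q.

a_0 = 3: 3/1  (≤ bound)
a_1 = 1: 4/1  (≤ bound)
a_2 = 6: 27/7  (≤ bound)
a_3 = 1: 31/8  (≤ bound)
a_4 = 6: 213/55  (≤ bound)
a_5 = 1: 244/63  (≤ bound)
a_6 = 6: 1677/433  (> 100, stop)

244/63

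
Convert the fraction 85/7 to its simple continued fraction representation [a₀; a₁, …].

[12; 7]

85 ÷ 7 → quotient 12, remainder 1
7 ÷ 1 → quotient 7, remainder 0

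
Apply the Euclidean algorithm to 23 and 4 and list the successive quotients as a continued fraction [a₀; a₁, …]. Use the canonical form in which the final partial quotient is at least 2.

23 ÷ 4 → quotient 5, remainder 3
4 ÷ 3 → quotient 1, remainder 1
3 ÷ 1 → quotient 3, remainder 0

[5; 1, 3]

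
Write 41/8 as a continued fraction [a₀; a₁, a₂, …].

41 = 5·8 + 1, so a_0 = 5
8 = 8·1 + 0, so a_1 = 8

[5; 8]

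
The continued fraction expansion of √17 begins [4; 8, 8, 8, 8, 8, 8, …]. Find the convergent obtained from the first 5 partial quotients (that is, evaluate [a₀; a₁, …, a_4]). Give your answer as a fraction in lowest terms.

17684/4289

Compute successive convergents:
a_0 = 4: 4/1
a_1 = 8: 33/8
a_2 = 8: 268/65
a_3 = 8: 2177/528
a_4 = 8: 17684/4289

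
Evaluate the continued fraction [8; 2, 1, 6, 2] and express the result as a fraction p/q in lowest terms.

Start with 2.
6 + 1/(2/1) = 6 + 1/2 = 13/2
1 + 1/(13/2) = 1 + 2/13 = 15/13
2 + 1/(15/13) = 2 + 13/15 = 43/15
8 + 1/(43/15) = 8 + 15/43 = 359/43

359/43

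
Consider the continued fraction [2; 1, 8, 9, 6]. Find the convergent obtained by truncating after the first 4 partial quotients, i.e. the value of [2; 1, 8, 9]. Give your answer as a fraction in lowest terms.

237/82

Work from the innermost term outward:
Start with 9.
8 + 1/(9/1) = 8 + 1/9 = 73/9
1 + 1/(73/9) = 1 + 9/73 = 82/73
2 + 1/(82/73) = 2 + 73/82 = 237/82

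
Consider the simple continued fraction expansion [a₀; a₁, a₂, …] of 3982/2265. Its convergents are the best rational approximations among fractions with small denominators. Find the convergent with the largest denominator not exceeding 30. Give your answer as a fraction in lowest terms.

a_0 = 1: 1/1  (≤ bound)
a_1 = 1: 2/1  (≤ bound)
a_2 = 3: 7/4  (≤ bound)
a_3 = 7: 51/29  (≤ bound)
a_4 = 1: 58/33  (> 30, stop)

51/29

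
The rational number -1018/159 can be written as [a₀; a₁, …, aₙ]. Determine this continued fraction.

Apply division with remainder until the remainder is 0:
-1018 ÷ 159 → quotient -7, remainder 95
159 ÷ 95 → quotient 1, remainder 64
95 ÷ 64 → quotient 1, remainder 31
64 ÷ 31 → quotient 2, remainder 2
31 ÷ 2 → quotient 15, remainder 1
2 ÷ 1 → quotient 2, remainder 0

[-7; 1, 1, 2, 15, 2]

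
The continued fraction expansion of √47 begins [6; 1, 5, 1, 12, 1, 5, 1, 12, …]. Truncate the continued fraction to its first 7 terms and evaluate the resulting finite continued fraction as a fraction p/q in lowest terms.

Start with 5.
1 + 1/(5/1) = 1 + 1/5 = 6/5
12 + 1/(6/5) = 12 + 5/6 = 77/6
1 + 1/(77/6) = 1 + 6/77 = 83/77
5 + 1/(83/77) = 5 + 77/83 = 492/83
1 + 1/(492/83) = 1 + 83/492 = 575/492
6 + 1/(575/492) = 6 + 492/575 = 3942/575

3942/575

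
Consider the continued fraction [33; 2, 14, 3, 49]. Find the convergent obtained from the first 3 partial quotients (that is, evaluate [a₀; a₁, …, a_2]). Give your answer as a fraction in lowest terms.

Start with 14.
2 + 1/(14/1) = 2 + 1/14 = 29/14
33 + 1/(29/14) = 33 + 14/29 = 971/29

971/29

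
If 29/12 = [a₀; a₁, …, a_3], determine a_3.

Run the Euclidean algorithm, recording each quotient:
⌊29/12⌋ = 2, remainder 5
⌊12/5⌋ = 2, remainder 2
⌊5/2⌋ = 2, remainder 1
⌊2/1⌋ = 2, remainder 0

2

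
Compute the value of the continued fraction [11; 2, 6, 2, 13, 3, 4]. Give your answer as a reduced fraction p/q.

a_0 = 11: 11/1
a_1 = 2: 23/2
a_2 = 6: 149/13
a_3 = 2: 321/28
a_4 = 13: 4322/377
a_5 = 3: 13287/1159
a_6 = 4: 57470/5013

57470/5013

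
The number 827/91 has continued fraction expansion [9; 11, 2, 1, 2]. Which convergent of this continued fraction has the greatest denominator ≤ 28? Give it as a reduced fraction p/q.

List convergents until the denominator exceeds the bound:
a_0 = 9: 9/1  (≤ bound)
a_1 = 11: 100/11  (≤ bound)
a_2 = 2: 209/23  (≤ bound)
a_3 = 1: 309/34  (> 28, stop)

209/23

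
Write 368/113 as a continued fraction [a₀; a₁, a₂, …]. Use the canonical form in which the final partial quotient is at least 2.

[3; 3, 1, 8, 1, 2]

368 = 3·113 + 29, so a_0 = 3
113 = 3·29 + 26, so a_1 = 3
29 = 1·26 + 3, so a_2 = 1
26 = 8·3 + 2, so a_3 = 8
3 = 1·2 + 1, so a_4 = 1
2 = 2·1 + 0, so a_5 = 2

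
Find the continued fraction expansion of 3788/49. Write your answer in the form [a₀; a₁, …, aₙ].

⌊3788/49⌋ = 77, remainder 15
⌊49/15⌋ = 3, remainder 4
⌊15/4⌋ = 3, remainder 3
⌊4/3⌋ = 1, remainder 1
⌊3/1⌋ = 3, remainder 0

[77; 3, 3, 1, 3]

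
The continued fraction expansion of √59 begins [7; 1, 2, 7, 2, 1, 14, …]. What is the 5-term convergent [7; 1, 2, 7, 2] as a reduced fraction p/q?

Compute successive convergents:
a_0 = 7: 7/1
a_1 = 1: 8/1
a_2 = 2: 23/3
a_3 = 7: 169/22
a_4 = 2: 361/47

361/47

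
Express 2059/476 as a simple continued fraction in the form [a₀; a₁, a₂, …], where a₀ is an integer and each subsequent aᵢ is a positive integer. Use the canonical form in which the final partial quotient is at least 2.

Run the Euclidean algorithm, recording each quotient:
⌊2059/476⌋ = 4, remainder 155
⌊476/155⌋ = 3, remainder 11
⌊155/11⌋ = 14, remainder 1
⌊11/1⌋ = 11, remainder 0

[4; 3, 14, 11]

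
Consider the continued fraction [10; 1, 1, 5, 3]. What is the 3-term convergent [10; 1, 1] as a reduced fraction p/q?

Work from the innermost term outward:
Start with 1.
1 + 1/(1/1) = 1 + 1/1 = 2/1
10 + 1/(2/1) = 10 + 1/2 = 21/2

21/2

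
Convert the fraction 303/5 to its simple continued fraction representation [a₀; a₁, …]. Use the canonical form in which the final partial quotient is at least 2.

[60; 1, 1, 2]

303 ÷ 5 → quotient 60, remainder 3
5 ÷ 3 → quotient 1, remainder 2
3 ÷ 2 → quotient 1, remainder 1
2 ÷ 1 → quotient 2, remainder 0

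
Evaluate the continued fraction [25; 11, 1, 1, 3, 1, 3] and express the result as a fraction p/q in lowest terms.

9859/393

Compute successive convergents:
a_0 = 25: 25/1
a_1 = 11: 276/11
a_2 = 1: 301/12
a_3 = 1: 577/23
a_4 = 3: 2032/81
a_5 = 1: 2609/104
a_6 = 3: 9859/393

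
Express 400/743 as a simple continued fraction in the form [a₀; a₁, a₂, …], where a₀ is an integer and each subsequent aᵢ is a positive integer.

[0; 1, 1, 6, 57]

⌊400/743⌋ = 0, remainder 400
⌊743/400⌋ = 1, remainder 343
⌊400/343⌋ = 1, remainder 57
⌊343/57⌋ = 6, remainder 1
⌊57/1⌋ = 57, remainder 0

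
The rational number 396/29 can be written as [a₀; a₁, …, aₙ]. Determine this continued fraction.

[13; 1, 1, 1, 9]

⌊396/29⌋ = 13, remainder 19
⌊29/19⌋ = 1, remainder 10
⌊19/10⌋ = 1, remainder 9
⌊10/9⌋ = 1, remainder 1
⌊9/1⌋ = 9, remainder 0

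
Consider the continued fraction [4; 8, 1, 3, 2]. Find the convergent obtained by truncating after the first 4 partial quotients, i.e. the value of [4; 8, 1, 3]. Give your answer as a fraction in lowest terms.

144/35

Build up convergents one term at a time:
a_0 = 4: 4/1
a_1 = 8: 33/8
a_2 = 1: 37/9
a_3 = 3: 144/35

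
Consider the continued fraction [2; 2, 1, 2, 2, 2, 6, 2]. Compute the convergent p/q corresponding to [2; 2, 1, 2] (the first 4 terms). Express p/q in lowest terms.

Build up convergents one term at a time:
a_0 = 2: 2/1
a_1 = 2: 5/2
a_2 = 1: 7/3
a_3 = 2: 19/8

19/8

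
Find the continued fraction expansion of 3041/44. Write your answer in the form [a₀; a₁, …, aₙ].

Run the Euclidean algorithm, recording each quotient:
3041 = 69·44 + 5, so a_0 = 69
44 = 8·5 + 4, so a_1 = 8
5 = 1·4 + 1, so a_2 = 1
4 = 4·1 + 0, so a_3 = 4

[69; 8, 1, 4]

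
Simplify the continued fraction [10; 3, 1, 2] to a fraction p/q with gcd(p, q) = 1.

113/11

a_0 = 10: 10/1
a_1 = 3: 31/3
a_2 = 1: 41/4
a_3 = 2: 113/11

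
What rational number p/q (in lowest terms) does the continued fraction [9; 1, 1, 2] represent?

a_0 = 9: 9/1
a_1 = 1: 10/1
a_2 = 1: 19/2
a_3 = 2: 48/5

48/5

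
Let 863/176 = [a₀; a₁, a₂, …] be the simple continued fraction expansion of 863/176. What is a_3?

863 = 4·176 + 159, so a_0 = 4
176 = 1·159 + 17, so a_1 = 1
159 = 9·17 + 6, so a_2 = 9
17 = 2·6 + 5, so a_3 = 2

2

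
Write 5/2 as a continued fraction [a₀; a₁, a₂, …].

[2; 2]

Apply division with remainder until the remainder is 0:
⌊5/2⌋ = 2, remainder 1
⌊2/1⌋ = 2, remainder 0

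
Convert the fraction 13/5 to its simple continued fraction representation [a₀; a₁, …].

13 = 2·5 + 3, so a_0 = 2
5 = 1·3 + 2, so a_1 = 1
3 = 1·2 + 1, so a_2 = 1
2 = 2·1 + 0, so a_3 = 2

[2; 1, 1, 2]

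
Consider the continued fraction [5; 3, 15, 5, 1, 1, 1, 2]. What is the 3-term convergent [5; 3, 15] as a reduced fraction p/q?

245/46

Work from the innermost term outward:
Start with 15.
3 + 1/(15/1) = 3 + 1/15 = 46/15
5 + 1/(46/15) = 5 + 15/46 = 245/46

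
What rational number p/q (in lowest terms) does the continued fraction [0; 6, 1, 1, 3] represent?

7/46

Starting at the tail and folding back:
Start with 3.
1 + 1/(3/1) = 1 + 1/3 = 4/3
1 + 1/(4/3) = 1 + 3/4 = 7/4
6 + 1/(7/4) = 6 + 4/7 = 46/7
0 + 1/(46/7) = 0 + 7/46 = 7/46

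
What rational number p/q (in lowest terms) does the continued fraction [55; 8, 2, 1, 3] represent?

a_0 = 55: 55/1
a_1 = 8: 441/8
a_2 = 2: 937/17
a_3 = 1: 1378/25
a_4 = 3: 5071/92

5071/92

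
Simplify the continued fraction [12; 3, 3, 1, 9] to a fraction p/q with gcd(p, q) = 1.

a_0 = 12: 12/1
a_1 = 3: 37/3
a_2 = 3: 123/10
a_3 = 1: 160/13
a_4 = 9: 1563/127

1563/127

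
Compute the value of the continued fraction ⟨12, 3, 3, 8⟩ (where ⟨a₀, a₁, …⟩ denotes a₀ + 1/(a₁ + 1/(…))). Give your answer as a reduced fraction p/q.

Start with 8.
3 + 1/(8/1) = 3 + 1/8 = 25/8
3 + 1/(25/8) = 3 + 8/25 = 83/25
12 + 1/(83/25) = 12 + 25/83 = 1021/83

1021/83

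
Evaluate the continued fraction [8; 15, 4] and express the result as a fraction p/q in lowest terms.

492/61

Build up convergents one term at a time:
a_0 = 8: 8/1
a_1 = 15: 121/15
a_2 = 4: 492/61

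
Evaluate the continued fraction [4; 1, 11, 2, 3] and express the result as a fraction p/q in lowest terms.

Work from the innermost term outward:
Start with 3.
2 + 1/(3/1) = 2 + 1/3 = 7/3
11 + 1/(7/3) = 11 + 3/7 = 80/7
1 + 1/(80/7) = 1 + 7/80 = 87/80
4 + 1/(87/80) = 4 + 80/87 = 428/87

428/87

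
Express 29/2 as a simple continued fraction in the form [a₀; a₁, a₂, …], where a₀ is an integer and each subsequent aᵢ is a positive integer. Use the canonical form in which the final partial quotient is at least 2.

[14; 2]

29 = 14·2 + 1, so a_0 = 14
2 = 2·1 + 0, so a_1 = 2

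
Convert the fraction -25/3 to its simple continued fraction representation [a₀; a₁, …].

Run the Euclidean algorithm, recording each quotient:
⌊-25/3⌋ = -9, remainder 2
⌊3/2⌋ = 1, remainder 1
⌊2/1⌋ = 2, remainder 0

[-9; 1, 2]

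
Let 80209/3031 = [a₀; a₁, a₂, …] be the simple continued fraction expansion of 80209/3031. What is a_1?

80209 ÷ 3031 → quotient 26, remainder 1403
3031 ÷ 1403 → quotient 2, remainder 225

2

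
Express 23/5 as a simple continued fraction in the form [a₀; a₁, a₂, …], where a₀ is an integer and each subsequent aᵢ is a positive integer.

Repeatedly divide and take the remainder:
23 ÷ 5 → quotient 4, remainder 3
5 ÷ 3 → quotient 1, remainder 2
3 ÷ 2 → quotient 1, remainder 1
2 ÷ 1 → quotient 2, remainder 0

[4; 1, 1, 2]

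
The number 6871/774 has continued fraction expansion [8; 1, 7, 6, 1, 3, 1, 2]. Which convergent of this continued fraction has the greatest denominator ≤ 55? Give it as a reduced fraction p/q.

a_0 = 8: 8/1  (≤ bound)
a_1 = 1: 9/1  (≤ bound)
a_2 = 7: 71/8  (≤ bound)
a_3 = 6: 435/49  (≤ bound)
a_4 = 1: 506/57  (> 55, stop)

435/49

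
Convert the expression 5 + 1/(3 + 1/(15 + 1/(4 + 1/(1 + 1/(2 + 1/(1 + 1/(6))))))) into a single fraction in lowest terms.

Starting at the tail and folding back:
Start with 6.
1 + 1/(6/1) = 1 + 1/6 = 7/6
2 + 1/(7/6) = 2 + 6/7 = 20/7
1 + 1/(20/7) = 1 + 7/20 = 27/20
4 + 1/(27/20) = 4 + 20/27 = 128/27
15 + 1/(128/27) = 15 + 27/128 = 1947/128
3 + 1/(1947/128) = 3 + 128/1947 = 5969/1947
5 + 1/(5969/1947) = 5 + 1947/5969 = 31792/5969

31792/5969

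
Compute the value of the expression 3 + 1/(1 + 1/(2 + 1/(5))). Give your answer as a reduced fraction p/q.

a_0 = 3: 3/1
a_1 = 1: 4/1
a_2 = 2: 11/3
a_3 = 5: 59/16

59/16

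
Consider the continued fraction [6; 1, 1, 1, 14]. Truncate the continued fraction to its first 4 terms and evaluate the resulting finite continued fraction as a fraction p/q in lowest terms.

20/3

a_0 = 6: 6/1
a_1 = 1: 7/1
a_2 = 1: 13/2
a_3 = 1: 20/3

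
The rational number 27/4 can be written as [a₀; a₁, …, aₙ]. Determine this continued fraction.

Run the Euclidean algorithm, recording each quotient:
27 = 6·4 + 3, so a_0 = 6
4 = 1·3 + 1, so a_1 = 1
3 = 3·1 + 0, so a_2 = 3

[6; 1, 3]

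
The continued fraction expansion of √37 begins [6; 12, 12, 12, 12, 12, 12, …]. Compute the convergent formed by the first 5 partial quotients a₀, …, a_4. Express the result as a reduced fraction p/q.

128766/21169

a_0 = 6: 6/1
a_1 = 12: 73/12
a_2 = 12: 882/145
a_3 = 12: 10657/1752
a_4 = 12: 128766/21169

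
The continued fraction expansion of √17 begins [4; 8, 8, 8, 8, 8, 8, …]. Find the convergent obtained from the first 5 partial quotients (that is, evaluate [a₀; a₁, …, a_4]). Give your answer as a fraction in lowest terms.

Collapse the nested fraction from the inside out:
Start with 8.
8 + 1/(8/1) = 8 + 1/8 = 65/8
8 + 1/(65/8) = 8 + 8/65 = 528/65
8 + 1/(528/65) = 8 + 65/528 = 4289/528
4 + 1/(4289/528) = 4 + 528/4289 = 17684/4289

17684/4289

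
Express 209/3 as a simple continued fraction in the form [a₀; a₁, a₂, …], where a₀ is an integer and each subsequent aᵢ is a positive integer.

[69; 1, 2]

209 = 69·3 + 2, so a_0 = 69
3 = 1·2 + 1, so a_1 = 1
2 = 2·1 + 0, so a_2 = 2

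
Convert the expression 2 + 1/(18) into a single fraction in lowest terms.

a_0 = 2: 2/1
a_1 = 18: 37/18

37/18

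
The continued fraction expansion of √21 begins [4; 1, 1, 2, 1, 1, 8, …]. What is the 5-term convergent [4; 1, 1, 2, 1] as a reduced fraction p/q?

32/7

Compute successive convergents:
a_0 = 4: 4/1
a_1 = 1: 5/1
a_2 = 1: 9/2
a_3 = 2: 23/5
a_4 = 1: 32/7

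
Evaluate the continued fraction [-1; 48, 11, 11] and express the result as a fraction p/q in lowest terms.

Compute successive convergents:
a_0 = -1: -1/1
a_1 = 48: -47/48
a_2 = 11: -518/529
a_3 = 11: -5745/5867

-5745/5867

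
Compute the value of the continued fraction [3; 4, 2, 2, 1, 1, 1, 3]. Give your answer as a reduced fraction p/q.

Work from the innermost term outward:
Start with 3.
1 + 1/(3/1) = 1 + 1/3 = 4/3
1 + 1/(4/3) = 1 + 3/4 = 7/4
1 + 1/(7/4) = 1 + 4/7 = 11/7
2 + 1/(11/7) = 2 + 7/11 = 29/11
2 + 1/(29/11) = 2 + 11/29 = 69/29
4 + 1/(69/29) = 4 + 29/69 = 305/69
3 + 1/(305/69) = 3 + 69/305 = 984/305

984/305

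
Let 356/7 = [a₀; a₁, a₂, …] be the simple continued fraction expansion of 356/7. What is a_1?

Repeatedly divide and take the remainder:
356 = 50·7 + 6, so a_0 = 50
7 = 1·6 + 1, so a_1 = 1

1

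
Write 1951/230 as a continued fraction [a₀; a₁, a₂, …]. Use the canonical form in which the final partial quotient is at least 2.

[8; 2, 13, 1, 7]

1951 = 8·230 + 111, so a_0 = 8
230 = 2·111 + 8, so a_1 = 2
111 = 13·8 + 7, so a_2 = 13
8 = 1·7 + 1, so a_3 = 1
7 = 7·1 + 0, so a_4 = 7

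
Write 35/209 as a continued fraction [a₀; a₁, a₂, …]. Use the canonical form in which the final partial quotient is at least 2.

35 ÷ 209 → quotient 0, remainder 35
209 ÷ 35 → quotient 5, remainder 34
35 ÷ 34 → quotient 1, remainder 1
34 ÷ 1 → quotient 34, remainder 0

[0; 5, 1, 34]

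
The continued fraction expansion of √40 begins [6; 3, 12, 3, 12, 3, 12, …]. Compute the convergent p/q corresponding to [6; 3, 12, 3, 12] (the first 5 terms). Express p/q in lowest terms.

8886/1405

a_0 = 6: 6/1
a_1 = 3: 19/3
a_2 = 12: 234/37
a_3 = 3: 721/114
a_4 = 12: 8886/1405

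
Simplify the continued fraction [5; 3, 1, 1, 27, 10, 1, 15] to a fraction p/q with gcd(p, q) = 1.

Compute successive convergents:
a_0 = 5: 5/1
a_1 = 3: 16/3
a_2 = 1: 21/4
a_3 = 1: 37/7
a_4 = 27: 1020/193
a_5 = 10: 10237/1937
a_6 = 1: 11257/2130
a_7 = 15: 179092/33887

179092/33887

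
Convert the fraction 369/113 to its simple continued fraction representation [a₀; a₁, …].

⌊369/113⌋ = 3, remainder 30
⌊113/30⌋ = 3, remainder 23
⌊30/23⌋ = 1, remainder 7
⌊23/7⌋ = 3, remainder 2
⌊7/2⌋ = 3, remainder 1
⌊2/1⌋ = 2, remainder 0

[3; 3, 1, 3, 3, 2]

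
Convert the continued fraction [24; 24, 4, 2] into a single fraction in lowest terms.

5241/218

Start with 2.
4 + 1/(2/1) = 4 + 1/2 = 9/2
24 + 1/(9/2) = 24 + 2/9 = 218/9
24 + 1/(218/9) = 24 + 9/218 = 5241/218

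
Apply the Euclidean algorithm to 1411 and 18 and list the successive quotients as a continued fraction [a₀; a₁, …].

Run the Euclidean algorithm, recording each quotient:
1411 ÷ 18 → quotient 78, remainder 7
18 ÷ 7 → quotient 2, remainder 4
7 ÷ 4 → quotient 1, remainder 3
4 ÷ 3 → quotient 1, remainder 1
3 ÷ 1 → quotient 3, remainder 0

[78; 2, 1, 1, 3]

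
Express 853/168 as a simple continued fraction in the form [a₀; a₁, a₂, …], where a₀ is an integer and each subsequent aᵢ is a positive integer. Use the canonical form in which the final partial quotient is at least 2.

[5; 12, 1, 12]

Run the Euclidean algorithm, recording each quotient:
853 ÷ 168 → quotient 5, remainder 13
168 ÷ 13 → quotient 12, remainder 12
13 ÷ 12 → quotient 1, remainder 1
12 ÷ 1 → quotient 12, remainder 0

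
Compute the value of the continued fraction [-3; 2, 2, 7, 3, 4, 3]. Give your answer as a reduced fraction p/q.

Start with 3.
4 + 1/(3/1) = 4 + 1/3 = 13/3
3 + 1/(13/3) = 3 + 3/13 = 42/13
7 + 1/(42/13) = 7 + 13/42 = 307/42
2 + 1/(307/42) = 2 + 42/307 = 656/307
2 + 1/(656/307) = 2 + 307/656 = 1619/656
-3 + 1/(1619/656) = -3 + 656/1619 = -4201/1619

-4201/1619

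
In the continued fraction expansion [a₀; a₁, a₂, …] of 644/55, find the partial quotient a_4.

3

Run the Euclidean algorithm, recording each quotient:
⌊644/55⌋ = 11, remainder 39
⌊55/39⌋ = 1, remainder 16
⌊39/16⌋ = 2, remainder 7
⌊16/7⌋ = 2, remainder 2
⌊7/2⌋ = 3, remainder 1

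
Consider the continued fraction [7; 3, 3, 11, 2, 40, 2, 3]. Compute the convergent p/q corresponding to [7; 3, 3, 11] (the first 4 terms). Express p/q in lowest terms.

825/113

Build up convergents one term at a time:
a_0 = 7: 7/1
a_1 = 3: 22/3
a_2 = 3: 73/10
a_3 = 11: 825/113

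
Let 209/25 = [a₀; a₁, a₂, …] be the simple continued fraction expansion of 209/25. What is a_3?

3

209 = 8·25 + 9, so a_0 = 8
25 = 2·9 + 7, so a_1 = 2
9 = 1·7 + 2, so a_2 = 1
7 = 3·2 + 1, so a_3 = 3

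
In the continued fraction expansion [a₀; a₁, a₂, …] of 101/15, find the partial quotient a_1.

Apply division with remainder until the remainder is 0:
⌊101/15⌋ = 6, remainder 11
⌊15/11⌋ = 1, remainder 4

1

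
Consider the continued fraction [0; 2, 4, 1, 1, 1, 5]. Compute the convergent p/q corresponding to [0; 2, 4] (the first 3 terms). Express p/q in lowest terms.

4/9

Starting at the tail and folding back:
Start with 4.
2 + 1/(4/1) = 2 + 1/4 = 9/4
0 + 1/(9/4) = 0 + 4/9 = 4/9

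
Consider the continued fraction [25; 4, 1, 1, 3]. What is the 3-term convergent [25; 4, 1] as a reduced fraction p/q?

Start with 1.
4 + 1/(1/1) = 4 + 1/1 = 5/1
25 + 1/(5/1) = 25 + 1/5 = 126/5

126/5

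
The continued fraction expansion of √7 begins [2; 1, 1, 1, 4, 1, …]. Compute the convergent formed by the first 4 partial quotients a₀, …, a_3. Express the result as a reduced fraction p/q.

Start with 1.
1 + 1/(1/1) = 1 + 1/1 = 2/1
1 + 1/(2/1) = 1 + 1/2 = 3/2
2 + 1/(3/2) = 2 + 2/3 = 8/3

8/3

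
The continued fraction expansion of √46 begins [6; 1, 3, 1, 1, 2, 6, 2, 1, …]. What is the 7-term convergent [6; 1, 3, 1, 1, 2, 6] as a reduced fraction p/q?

Start with 6.
2 + 1/(6/1) = 2 + 1/6 = 13/6
1 + 1/(13/6) = 1 + 6/13 = 19/13
1 + 1/(19/13) = 1 + 13/19 = 32/19
3 + 1/(32/19) = 3 + 19/32 = 115/32
1 + 1/(115/32) = 1 + 32/115 = 147/115
6 + 1/(147/115) = 6 + 115/147 = 997/147

997/147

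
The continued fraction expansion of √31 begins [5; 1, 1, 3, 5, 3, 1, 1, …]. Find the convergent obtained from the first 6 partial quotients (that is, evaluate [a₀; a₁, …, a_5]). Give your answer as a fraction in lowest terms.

Start with 3.
5 + 1/(3/1) = 5 + 1/3 = 16/3
3 + 1/(16/3) = 3 + 3/16 = 51/16
1 + 1/(51/16) = 1 + 16/51 = 67/51
1 + 1/(67/51) = 1 + 51/67 = 118/67
5 + 1/(118/67) = 5 + 67/118 = 657/118

657/118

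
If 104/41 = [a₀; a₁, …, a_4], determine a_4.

104 ÷ 41 → quotient 2, remainder 22
41 ÷ 22 → quotient 1, remainder 19
22 ÷ 19 → quotient 1, remainder 3
19 ÷ 3 → quotient 6, remainder 1
3 ÷ 1 → quotient 3, remainder 0

3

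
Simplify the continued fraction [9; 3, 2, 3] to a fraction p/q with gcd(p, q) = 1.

Start with 3.
2 + 1/(3/1) = 2 + 1/3 = 7/3
3 + 1/(7/3) = 3 + 3/7 = 24/7
9 + 1/(24/7) = 9 + 7/24 = 223/24

223/24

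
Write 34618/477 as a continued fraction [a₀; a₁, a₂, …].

⌊34618/477⌋ = 72, remainder 274
⌊477/274⌋ = 1, remainder 203
⌊274/203⌋ = 1, remainder 71
⌊203/71⌋ = 2, remainder 61
⌊71/61⌋ = 1, remainder 10
⌊61/10⌋ = 6, remainder 1
⌊10/1⌋ = 10, remainder 0

[72; 1, 1, 2, 1, 6, 10]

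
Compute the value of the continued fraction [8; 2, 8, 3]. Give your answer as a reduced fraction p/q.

Start with 3.
8 + 1/(3/1) = 8 + 1/3 = 25/3
2 + 1/(25/3) = 2 + 3/25 = 53/25
8 + 1/(53/25) = 8 + 25/53 = 449/53

449/53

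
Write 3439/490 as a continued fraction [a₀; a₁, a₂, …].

[7; 54, 2, 4]

3439 = 7·490 + 9, so a_0 = 7
490 = 54·9 + 4, so a_1 = 54
9 = 2·4 + 1, so a_2 = 2
4 = 4·1 + 0, so a_3 = 4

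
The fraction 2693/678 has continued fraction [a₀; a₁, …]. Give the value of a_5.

Apply division with remainder until the remainder is 0:
2693 = 3·678 + 659, so a_0 = 3
678 = 1·659 + 19, so a_1 = 1
659 = 34·19 + 13, so a_2 = 34
19 = 1·13 + 6, so a_3 = 1
13 = 2·6 + 1, so a_4 = 2
6 = 6·1 + 0, so a_5 = 6

6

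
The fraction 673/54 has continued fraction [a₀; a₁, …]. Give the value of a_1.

673 = 12·54 + 25, so a_0 = 12
54 = 2·25 + 4, so a_1 = 2

2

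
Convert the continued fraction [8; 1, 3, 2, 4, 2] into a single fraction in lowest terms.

781/89

Start with 2.
4 + 1/(2/1) = 4 + 1/2 = 9/2
2 + 1/(9/2) = 2 + 2/9 = 20/9
3 + 1/(20/9) = 3 + 9/20 = 69/20
1 + 1/(69/20) = 1 + 20/69 = 89/69
8 + 1/(89/69) = 8 + 69/89 = 781/89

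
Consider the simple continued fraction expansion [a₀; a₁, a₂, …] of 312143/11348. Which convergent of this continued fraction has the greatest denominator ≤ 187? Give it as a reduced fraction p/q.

4291/156

a_0 = 27: 27/1  (≤ bound)
a_1 = 1: 28/1  (≤ bound)
a_2 = 1: 55/2  (≤ bound)
a_3 = 38: 2118/77  (≤ bound)
a_4 = 2: 4291/156  (≤ bound)
a_5 = 1: 6409/233  (> 187, stop)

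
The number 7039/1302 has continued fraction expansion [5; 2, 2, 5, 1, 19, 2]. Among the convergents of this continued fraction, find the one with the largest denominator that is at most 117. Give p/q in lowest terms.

173/32

a_0 = 5: 5/1  (≤ bound)
a_1 = 2: 11/2  (≤ bound)
a_2 = 2: 27/5  (≤ bound)
a_3 = 5: 146/27  (≤ bound)
a_4 = 1: 173/32  (≤ bound)
a_5 = 19: 3433/635  (> 117, stop)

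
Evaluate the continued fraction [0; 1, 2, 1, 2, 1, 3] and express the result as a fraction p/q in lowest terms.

Start with 3.
1 + 1/(3/1) = 1 + 1/3 = 4/3
2 + 1/(4/3) = 2 + 3/4 = 11/4
1 + 1/(11/4) = 1 + 4/11 = 15/11
2 + 1/(15/11) = 2 + 11/15 = 41/15
1 + 1/(41/15) = 1 + 15/41 = 56/41
0 + 1/(56/41) = 0 + 41/56 = 41/56

41/56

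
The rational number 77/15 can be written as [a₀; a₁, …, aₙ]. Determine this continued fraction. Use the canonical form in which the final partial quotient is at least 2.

77 ÷ 15 → quotient 5, remainder 2
15 ÷ 2 → quotient 7, remainder 1
2 ÷ 1 → quotient 2, remainder 0

[5; 7, 2]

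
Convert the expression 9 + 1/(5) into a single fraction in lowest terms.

a_0 = 9: 9/1
a_1 = 5: 46/5

46/5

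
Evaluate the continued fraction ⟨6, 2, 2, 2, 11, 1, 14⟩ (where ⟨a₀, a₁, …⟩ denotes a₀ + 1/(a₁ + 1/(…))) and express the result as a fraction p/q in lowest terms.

a_0 = 6: 6/1
a_1 = 2: 13/2
a_2 = 2: 32/5
a_3 = 2: 77/12
a_4 = 11: 879/137
a_5 = 1: 956/149
a_6 = 14: 14263/2223

14263/2223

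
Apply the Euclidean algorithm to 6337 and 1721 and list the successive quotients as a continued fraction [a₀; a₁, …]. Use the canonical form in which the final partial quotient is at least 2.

Apply division with remainder until the remainder is 0:
⌊6337/1721⌋ = 3, remainder 1174
⌊1721/1174⌋ = 1, remainder 547
⌊1174/547⌋ = 2, remainder 80
⌊547/80⌋ = 6, remainder 67
⌊80/67⌋ = 1, remainder 13
⌊67/13⌋ = 5, remainder 2
⌊13/2⌋ = 6, remainder 1
⌊2/1⌋ = 2, remainder 0

[3; 1, 2, 6, 1, 5, 6, 2]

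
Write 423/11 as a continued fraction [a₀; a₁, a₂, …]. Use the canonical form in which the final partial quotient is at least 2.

⌊423/11⌋ = 38, remainder 5
⌊11/5⌋ = 2, remainder 1
⌊5/1⌋ = 5, remainder 0

[38; 2, 5]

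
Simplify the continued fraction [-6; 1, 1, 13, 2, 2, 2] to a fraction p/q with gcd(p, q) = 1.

Start with 2.
2 + 1/(2/1) = 2 + 1/2 = 5/2
2 + 1/(5/2) = 2 + 2/5 = 12/5
13 + 1/(12/5) = 13 + 5/12 = 161/12
1 + 1/(161/12) = 1 + 12/161 = 173/161
1 + 1/(173/161) = 1 + 161/173 = 334/173
-6 + 1/(334/173) = -6 + 173/334 = -1831/334

-1831/334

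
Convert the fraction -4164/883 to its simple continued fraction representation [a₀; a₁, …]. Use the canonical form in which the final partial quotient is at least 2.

[-5; 3, 1, 1, 13, 2, 4]

-4164 ÷ 883 → quotient -5, remainder 251
883 ÷ 251 → quotient 3, remainder 130
251 ÷ 130 → quotient 1, remainder 121
130 ÷ 121 → quotient 1, remainder 9
121 ÷ 9 → quotient 13, remainder 4
9 ÷ 4 → quotient 2, remainder 1
4 ÷ 1 → quotient 4, remainder 0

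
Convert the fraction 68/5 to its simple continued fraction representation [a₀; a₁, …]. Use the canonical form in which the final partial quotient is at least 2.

[13; 1, 1, 2]

⌊68/5⌋ = 13, remainder 3
⌊5/3⌋ = 1, remainder 2
⌊3/2⌋ = 1, remainder 1
⌊2/1⌋ = 2, remainder 0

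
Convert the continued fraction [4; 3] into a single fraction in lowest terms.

13/3

Collapse the nested fraction from the inside out:
Start with 3.
4 + 1/(3/1) = 4 + 1/3 = 13/3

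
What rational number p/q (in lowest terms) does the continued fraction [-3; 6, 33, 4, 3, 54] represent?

Work from the innermost term outward:
Start with 54.
3 + 1/(54/1) = 3 + 1/54 = 163/54
4 + 1/(163/54) = 4 + 54/163 = 706/163
33 + 1/(706/163) = 33 + 163/706 = 23461/706
6 + 1/(23461/706) = 6 + 706/23461 = 141472/23461
-3 + 1/(141472/23461) = -3 + 23461/141472 = -400955/141472

-400955/141472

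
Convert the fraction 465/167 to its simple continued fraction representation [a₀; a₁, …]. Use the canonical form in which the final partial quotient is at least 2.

465 = 2·167 + 131, so a_0 = 2
167 = 1·131 + 36, so a_1 = 1
131 = 3·36 + 23, so a_2 = 3
36 = 1·23 + 13, so a_3 = 1
23 = 1·13 + 10, so a_4 = 1
13 = 1·10 + 3, so a_5 = 1
10 = 3·3 + 1, so a_6 = 3
3 = 3·1 + 0, so a_7 = 3

[2; 1, 3, 1, 1, 1, 3, 3]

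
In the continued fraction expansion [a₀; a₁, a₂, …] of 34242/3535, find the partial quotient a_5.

1

Repeatedly divide and take the remainder:
34242 ÷ 3535 → quotient 9, remainder 2427
3535 ÷ 2427 → quotient 1, remainder 1108
2427 ÷ 1108 → quotient 2, remainder 211
1108 ÷ 211 → quotient 5, remainder 53
211 ÷ 53 → quotient 3, remainder 52
53 ÷ 52 → quotient 1, remainder 1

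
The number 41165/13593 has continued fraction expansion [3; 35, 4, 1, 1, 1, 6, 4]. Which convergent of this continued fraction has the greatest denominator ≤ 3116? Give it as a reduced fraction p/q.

List convergents until the denominator exceeds the bound:
a_0 = 3: 3/1  (≤ bound)
a_1 = 35: 106/35  (≤ bound)
a_2 = 4: 427/141  (≤ bound)
a_3 = 1: 533/176  (≤ bound)
a_4 = 1: 960/317  (≤ bound)
a_5 = 1: 1493/493  (≤ bound)
a_6 = 6: 9918/3275  (> 3116, stop)

1493/493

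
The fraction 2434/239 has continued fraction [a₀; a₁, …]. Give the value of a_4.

Repeatedly divide and take the remainder:
2434 = 10·239 + 44, so a_0 = 10
239 = 5·44 + 19, so a_1 = 5
44 = 2·19 + 6, so a_2 = 2
19 = 3·6 + 1, so a_3 = 3
6 = 6·1 + 0, so a_4 = 6

6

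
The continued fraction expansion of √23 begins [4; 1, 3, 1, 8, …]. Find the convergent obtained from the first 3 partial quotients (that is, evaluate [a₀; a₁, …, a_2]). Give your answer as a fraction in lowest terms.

Starting at the tail and folding back:
Start with 3.
1 + 1/(3/1) = 1 + 1/3 = 4/3
4 + 1/(4/3) = 4 + 3/4 = 19/4

19/4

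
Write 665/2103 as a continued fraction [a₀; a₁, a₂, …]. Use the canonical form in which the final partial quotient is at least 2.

665 = 0·2103 + 665, so a_0 = 0
2103 = 3·665 + 108, so a_1 = 3
665 = 6·108 + 17, so a_2 = 6
108 = 6·17 + 6, so a_3 = 6
17 = 2·6 + 5, so a_4 = 2
6 = 1·5 + 1, so a_5 = 1
5 = 5·1 + 0, so a_6 = 5

[0; 3, 6, 6, 2, 1, 5]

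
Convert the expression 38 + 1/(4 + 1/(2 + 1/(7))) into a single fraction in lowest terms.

2561/67

Start with 7.
2 + 1/(7/1) = 2 + 1/7 = 15/7
4 + 1/(15/7) = 4 + 7/15 = 67/15
38 + 1/(67/15) = 38 + 15/67 = 2561/67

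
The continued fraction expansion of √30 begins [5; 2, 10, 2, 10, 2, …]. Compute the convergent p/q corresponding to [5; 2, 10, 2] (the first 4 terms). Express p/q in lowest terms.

Start with 2.
10 + 1/(2/1) = 10 + 1/2 = 21/2
2 + 1/(21/2) = 2 + 2/21 = 44/21
5 + 1/(44/21) = 5 + 21/44 = 241/44

241/44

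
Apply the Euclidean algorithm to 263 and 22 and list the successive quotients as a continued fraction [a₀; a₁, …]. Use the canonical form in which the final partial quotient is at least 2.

263 ÷ 22 → quotient 11, remainder 21
22 ÷ 21 → quotient 1, remainder 1
21 ÷ 1 → quotient 21, remainder 0

[11; 1, 21]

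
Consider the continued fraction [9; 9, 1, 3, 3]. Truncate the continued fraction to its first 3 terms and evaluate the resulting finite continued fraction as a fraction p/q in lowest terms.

91/10

Build up convergents one term at a time:
a_0 = 9: 9/1
a_1 = 9: 82/9
a_2 = 1: 91/10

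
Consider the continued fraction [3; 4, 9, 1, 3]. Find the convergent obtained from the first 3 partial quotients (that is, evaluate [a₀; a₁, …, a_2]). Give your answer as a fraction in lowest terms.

Starting at the tail and folding back:
Start with 9.
4 + 1/(9/1) = 4 + 1/9 = 37/9
3 + 1/(37/9) = 3 + 9/37 = 120/37

120/37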